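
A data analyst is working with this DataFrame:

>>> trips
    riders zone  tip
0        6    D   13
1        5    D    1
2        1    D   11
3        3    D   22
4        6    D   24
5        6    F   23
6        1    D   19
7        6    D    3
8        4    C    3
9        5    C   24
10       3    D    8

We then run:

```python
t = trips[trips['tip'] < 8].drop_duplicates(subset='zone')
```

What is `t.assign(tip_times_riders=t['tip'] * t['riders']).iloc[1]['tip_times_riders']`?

filter rows where tip < 8:
   riders zone  tip
1       5    D    1
7       6    D    3
8       4    C    3
drop duplicate zone (keep=first):
   riders zone  tip
1       5    D    1
8       4    C    3
add column tip_times_riders = t['tip'] * t['riders']:
   riders zone  tip  tip_times_riders
1       5    D    1                 5
8       4    C    3                12
Taking the value at position 1, column 'tip_times_riders' gives 12.

12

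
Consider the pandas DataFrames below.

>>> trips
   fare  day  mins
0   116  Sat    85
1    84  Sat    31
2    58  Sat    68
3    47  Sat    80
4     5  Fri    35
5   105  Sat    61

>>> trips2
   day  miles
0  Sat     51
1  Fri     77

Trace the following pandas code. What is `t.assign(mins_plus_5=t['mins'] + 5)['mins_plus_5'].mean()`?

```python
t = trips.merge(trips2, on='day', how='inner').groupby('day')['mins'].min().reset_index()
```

38.0

merge on 'day' (how='inner') → 6 rows:
   fare  day  mins  miles
0   116  Sat    85     51
1    84  Sat    31     51
2    58  Sat    68     51
3    47  Sat    80     51
4     5  Fri    35     77
5   105  Sat    61     51
group by day, min of mins:
day
Fri    35
Sat    31
Name: mins, dtype: int64
reset_index():
   day  mins
0  Fri    35
1  Sat    31
add column mins_plus_5 = t['mins'] + 5:
   day  mins  mins_plus_5
0  Fri    35           40
1  Sat    31           36
mean of column 'mins_plus_5' → 38.0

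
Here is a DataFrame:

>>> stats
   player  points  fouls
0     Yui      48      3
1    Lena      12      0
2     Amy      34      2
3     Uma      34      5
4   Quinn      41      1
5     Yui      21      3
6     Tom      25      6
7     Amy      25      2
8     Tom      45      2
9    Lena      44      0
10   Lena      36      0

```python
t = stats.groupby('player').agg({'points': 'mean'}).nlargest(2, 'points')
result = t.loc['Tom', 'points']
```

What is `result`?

35.0

group by player, mean of points:
           points
player           
Amy     29.500000
Lena    30.666667
Quinn   41.000000
Tom     35.000000
Uma     34.000000
Yui     34.500000
take 2 rows with largest points:
        points
player        
Quinn     41.0
Tom       35.0
value at row 'Tom', column 'points' → 35.0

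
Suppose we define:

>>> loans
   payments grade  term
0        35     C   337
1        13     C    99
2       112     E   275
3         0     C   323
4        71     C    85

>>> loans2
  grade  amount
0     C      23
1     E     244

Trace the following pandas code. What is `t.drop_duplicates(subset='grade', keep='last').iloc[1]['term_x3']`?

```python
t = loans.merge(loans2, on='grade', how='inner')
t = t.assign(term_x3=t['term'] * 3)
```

merge on 'grade' (how='inner') → 5 rows:
   payments grade  term  amount
0        35     C   337      23
1        13     C    99      23
2       112     E   275     244
3         0     C   323      23
4        71     C    85      23
add column term_x3 = t['term'] * 3:
   payments grade  term  amount  term_x3
0        35     C   337      23     1011
1        13     C    99      23      297
2       112     E   275     244      825
3         0     C   323      23      969
4        71     C    85      23      255
drop duplicate grade (keep=last):
   payments grade  term  amount  term_x3
2       112     E   275     244      825
4        71     C    85      23      255

255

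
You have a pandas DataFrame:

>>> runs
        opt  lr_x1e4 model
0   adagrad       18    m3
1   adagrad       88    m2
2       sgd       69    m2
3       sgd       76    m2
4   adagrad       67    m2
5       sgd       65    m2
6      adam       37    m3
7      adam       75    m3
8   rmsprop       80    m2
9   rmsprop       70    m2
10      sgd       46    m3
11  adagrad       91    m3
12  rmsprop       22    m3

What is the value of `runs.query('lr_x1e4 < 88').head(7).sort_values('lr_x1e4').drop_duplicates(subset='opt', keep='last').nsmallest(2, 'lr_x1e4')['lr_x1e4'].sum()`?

142

filter rows where lr_x1e4 < 88:
        opt  lr_x1e4 model
0   adagrad       18    m3
2       sgd       69    m2
3       sgd       76    m2
4   adagrad       67    m2
5       sgd       65    m2
6      adam       37    m3
7      adam       75    m3
8   rmsprop       80    m2
9   rmsprop       70    m2
10      sgd       46    m3
12  rmsprop       22    m3
take first 7 rows:
       opt  lr_x1e4 model
0  adagrad       18    m3
2      sgd       69    m2
3      sgd       76    m2
4  adagrad       67    m2
5      sgd       65    m2
6     adam       37    m3
7     adam       75    m3
sort by lr_x1e4:
       opt  lr_x1e4 model
0  adagrad       18    m3
6     adam       37    m3
5      sgd       65    m2
4  adagrad       67    m2
2      sgd       69    m2
7     adam       75    m3
3      sgd       76    m2
drop duplicate opt (keep=last):
       opt  lr_x1e4 model
4  adagrad       67    m2
7     adam       75    m3
3      sgd       76    m2
take 2 rows with smallest lr_x1e4:
       opt  lr_x1e4 model
4  adagrad       67    m2
7     adam       75    m3
So sum() = 142.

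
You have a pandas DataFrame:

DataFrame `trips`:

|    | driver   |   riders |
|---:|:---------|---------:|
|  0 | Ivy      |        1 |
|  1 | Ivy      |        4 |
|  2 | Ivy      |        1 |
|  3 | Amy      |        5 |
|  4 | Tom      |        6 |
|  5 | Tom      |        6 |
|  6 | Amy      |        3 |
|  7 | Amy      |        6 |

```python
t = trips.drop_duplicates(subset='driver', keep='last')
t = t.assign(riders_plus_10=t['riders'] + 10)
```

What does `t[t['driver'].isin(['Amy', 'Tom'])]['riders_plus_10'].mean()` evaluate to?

16.0

drop duplicate driver (keep=last):
  driver  riders
2    Ivy       1
5    Tom       6
7    Amy       6
add column riders_plus_10 = t['riders'] + 10:
  driver  riders  riders_plus_10
2    Ivy       1              11
5    Tom       6              16
7    Amy       6              16
filter rows where driver in ['Amy', 'Tom']:
  driver  riders  riders_plus_10
5    Tom       6              16
7    Amy       6              16
Reading off the mean of column 'riders_plus_10', we get 16.0.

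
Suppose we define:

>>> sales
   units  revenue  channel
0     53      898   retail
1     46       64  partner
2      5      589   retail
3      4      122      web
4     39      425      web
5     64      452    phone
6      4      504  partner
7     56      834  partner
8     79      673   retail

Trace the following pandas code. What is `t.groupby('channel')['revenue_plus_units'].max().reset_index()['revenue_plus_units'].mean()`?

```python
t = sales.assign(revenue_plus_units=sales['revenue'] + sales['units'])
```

add column revenue_plus_units = sales['revenue'] + sales['units']:
   units  revenue  channel  revenue_plus_units
0     53      898   retail                 951
1     46       64  partner                 110
2      5      589   retail                 594
3      4      122      web                 126
4     39      425      web                 464
5     64      452    phone                 516
6      4      504  partner                 508
7     56      834  partner                 890
8     79      673   retail                 752
group by channel, max of revenue_plus_units:
channel
partner    890
phone      516
retail     951
web        464
Name: revenue_plus_units, dtype: int64
reset_index():
   channel  revenue_plus_units
0  partner                 890
1    phone                 516
2   retail                 951
3      web                 464
mean of column 'revenue_plus_units' → 705.25

705.25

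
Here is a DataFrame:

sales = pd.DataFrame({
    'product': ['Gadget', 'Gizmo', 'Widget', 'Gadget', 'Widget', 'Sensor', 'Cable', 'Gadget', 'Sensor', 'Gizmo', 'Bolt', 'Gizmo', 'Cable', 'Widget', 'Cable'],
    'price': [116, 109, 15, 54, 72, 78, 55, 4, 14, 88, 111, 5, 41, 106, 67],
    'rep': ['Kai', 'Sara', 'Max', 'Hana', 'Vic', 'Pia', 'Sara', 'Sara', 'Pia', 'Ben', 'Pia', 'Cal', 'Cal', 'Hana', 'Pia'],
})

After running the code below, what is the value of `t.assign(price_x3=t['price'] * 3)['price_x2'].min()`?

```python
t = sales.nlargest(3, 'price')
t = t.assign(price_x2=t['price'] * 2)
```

218

take 3 rows with largest price:
   product  price   rep
0   Gadget    116   Kai
10    Bolt    111   Pia
1    Gizmo    109  Sara
add column price_x2 = t['price'] * 2:
   product  price   rep  price_x2
0   Gadget    116   Kai       232
10    Bolt    111   Pia       222
1    Gizmo    109  Sara       218
add column price_x3 = t['price'] * 3:
   product  price   rep  price_x2  price_x3
0   Gadget    116   Kai       232       348
10    Bolt    111   Pia       222       333
1    Gizmo    109  Sara       218       327
The min of column 'price_x2' is 218.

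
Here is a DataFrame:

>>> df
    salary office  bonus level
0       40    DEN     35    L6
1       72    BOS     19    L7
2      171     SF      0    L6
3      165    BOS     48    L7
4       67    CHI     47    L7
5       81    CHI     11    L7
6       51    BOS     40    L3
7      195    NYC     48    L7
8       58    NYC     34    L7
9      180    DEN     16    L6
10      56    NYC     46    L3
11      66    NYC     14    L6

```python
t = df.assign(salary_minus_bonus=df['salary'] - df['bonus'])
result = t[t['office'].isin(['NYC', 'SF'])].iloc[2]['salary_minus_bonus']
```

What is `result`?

add column salary_minus_bonus = df['salary'] - df['bonus']:
    salary office  bonus level  salary_minus_bonus
0       40    DEN     35    L6                   5
1       72    BOS     19    L7                  53
2      171     SF      0    L6                 171
3      165    BOS     48    L7                 117
4       67    CHI     47    L7                  20
5       81    CHI     11    L7                  70
6       51    BOS     40    L3                  11
7      195    NYC     48    L7                 147
8       58    NYC     34    L7                  24
9      180    DEN     16    L6                 164
10      56    NYC     46    L3                  10
11      66    NYC     14    L6                  52
filter rows where office in ['NYC', 'SF']:
    salary office  bonus level  salary_minus_bonus
2      171     SF      0    L6                 171
7      195    NYC     48    L7                 147
8       58    NYC     34    L7                  24
10      56    NYC     46    L3                  10
11      66    NYC     14    L6                  52
Finally, value at position 2, column 'salary_minus_bonus' = 24.

24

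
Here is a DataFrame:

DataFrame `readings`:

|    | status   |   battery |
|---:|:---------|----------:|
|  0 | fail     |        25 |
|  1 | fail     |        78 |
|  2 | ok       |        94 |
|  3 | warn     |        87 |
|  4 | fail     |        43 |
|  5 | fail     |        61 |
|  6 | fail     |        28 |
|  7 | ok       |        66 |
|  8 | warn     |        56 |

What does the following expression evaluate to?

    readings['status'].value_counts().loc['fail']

value_counts of status:
status
fail    5
ok      2
warn    2
Name: count, dtype: int64

5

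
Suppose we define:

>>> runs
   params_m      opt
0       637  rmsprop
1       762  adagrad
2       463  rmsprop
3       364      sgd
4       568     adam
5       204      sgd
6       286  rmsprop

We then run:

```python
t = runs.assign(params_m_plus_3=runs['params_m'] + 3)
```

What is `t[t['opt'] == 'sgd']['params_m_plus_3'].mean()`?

add column params_m_plus_3 = runs['params_m'] + 3:
   params_m      opt  params_m_plus_3
0       637  rmsprop              640
1       762  adagrad              765
2       463  rmsprop              466
3       364      sgd              367
4       568     adam              571
5       204      sgd              207
6       286  rmsprop              289
filter rows where opt == 'sgd':
   params_m  opt  params_m_plus_3
3       364  sgd              367
5       204  sgd              207
The mean of column 'params_m_plus_3' is 287.0.

287.0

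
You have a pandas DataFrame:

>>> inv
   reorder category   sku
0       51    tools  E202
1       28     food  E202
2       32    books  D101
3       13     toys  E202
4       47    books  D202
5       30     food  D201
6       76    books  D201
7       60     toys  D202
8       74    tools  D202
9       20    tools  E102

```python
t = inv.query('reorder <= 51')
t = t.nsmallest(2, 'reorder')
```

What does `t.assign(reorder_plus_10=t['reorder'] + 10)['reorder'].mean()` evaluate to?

16.5

filter rows where reorder <= 51:
   reorder category   sku
0       51    tools  E202
1       28     food  E202
2       32    books  D101
3       13     toys  E202
4       47    books  D202
5       30     food  D201
9       20    tools  E102
take 2 rows with smallest reorder:
   reorder category   sku
3       13     toys  E202
9       20    tools  E102
add column reorder_plus_10 = t['reorder'] + 10:
   reorder category   sku  reorder_plus_10
3       13     toys  E202               23
9       20    tools  E102               30
Then the mean of column 'reorder': 16.5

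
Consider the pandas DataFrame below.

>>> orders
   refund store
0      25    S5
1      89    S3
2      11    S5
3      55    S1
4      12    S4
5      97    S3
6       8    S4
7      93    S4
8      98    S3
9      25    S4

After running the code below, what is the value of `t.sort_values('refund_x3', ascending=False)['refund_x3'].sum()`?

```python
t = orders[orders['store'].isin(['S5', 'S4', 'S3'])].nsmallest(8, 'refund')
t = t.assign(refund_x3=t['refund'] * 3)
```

filter rows where store in ['S5', 'S4', 'S3']:
   refund store
0      25    S5
1      89    S3
2      11    S5
4      12    S4
5      97    S3
6       8    S4
7      93    S4
8      98    S3
9      25    S4
take 8 rows with smallest refund:
   refund store
6       8    S4
2      11    S5
4      12    S4
0      25    S5
9      25    S4
1      89    S3
7      93    S4
5      97    S3
add column refund_x3 = t['refund'] * 3:
   refund store  refund_x3
6       8    S4         24
2      11    S5         33
4      12    S4         36
0      25    S5         75
9      25    S4         75
1      89    S3        267
7      93    S4        279
5      97    S3        291
sort by refund_x3 descending:
   refund store  refund_x3
5      97    S3        291
7      93    S4        279
1      89    S3        267
0      25    S5         75
9      25    S4         75
4      12    S4         36
2      11    S5         33
6       8    S4         24
Taking the sum of column 'refund_x3' gives 1080.

1080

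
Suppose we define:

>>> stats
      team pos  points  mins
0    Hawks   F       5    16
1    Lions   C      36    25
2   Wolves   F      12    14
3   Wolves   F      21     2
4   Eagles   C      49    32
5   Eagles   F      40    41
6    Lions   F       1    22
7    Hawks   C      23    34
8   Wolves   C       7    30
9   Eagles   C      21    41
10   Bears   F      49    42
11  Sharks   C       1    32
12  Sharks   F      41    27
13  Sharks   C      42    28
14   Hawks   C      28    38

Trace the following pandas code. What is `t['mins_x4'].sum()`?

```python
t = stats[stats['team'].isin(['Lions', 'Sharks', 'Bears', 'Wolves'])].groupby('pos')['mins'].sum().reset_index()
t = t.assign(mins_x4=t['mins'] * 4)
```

888

filter rows where team in ['Lions', 'Sharks', 'Bears', 'Wolves']:
      team pos  points  mins
1    Lions   C      36    25
2   Wolves   F      12    14
3   Wolves   F      21     2
6    Lions   F       1    22
8   Wolves   C       7    30
10   Bears   F      49    42
11  Sharks   C       1    32
12  Sharks   F      41    27
13  Sharks   C      42    28
group by pos, sum of mins:
pos
C    115
F    107
Name: mins, dtype: int64
reset_index():
  pos  mins
0   C   115
1   F   107
add column mins_x4 = t['mins'] * 4:
  pos  mins  mins_x4
0   C   115      460
1   F   107      428
Reading off the sum of column 'mins_x4', we get 888.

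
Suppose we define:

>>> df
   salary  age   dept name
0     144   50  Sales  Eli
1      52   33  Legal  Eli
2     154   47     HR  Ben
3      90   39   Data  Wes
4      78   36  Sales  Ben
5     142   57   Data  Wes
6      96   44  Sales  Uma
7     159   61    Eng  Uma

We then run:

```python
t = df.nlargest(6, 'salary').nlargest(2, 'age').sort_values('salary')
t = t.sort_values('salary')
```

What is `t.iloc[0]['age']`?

57

take 6 rows with largest salary:
   salary  age   dept name
7     159   61    Eng  Uma
2     154   47     HR  Ben
0     144   50  Sales  Eli
5     142   57   Data  Wes
6      96   44  Sales  Uma
3      90   39   Data  Wes
take 2 rows with largest age:
   salary  age  dept name
7     159   61   Eng  Uma
5     142   57  Data  Wes
sort by salary:
   salary  age  dept name
5     142   57  Data  Wes
7     159   61   Eng  Uma
sort by salary:
   salary  age  dept name
5     142   57  Data  Wes
7     159   61   Eng  Uma
So iloc[0]['age'] = 57.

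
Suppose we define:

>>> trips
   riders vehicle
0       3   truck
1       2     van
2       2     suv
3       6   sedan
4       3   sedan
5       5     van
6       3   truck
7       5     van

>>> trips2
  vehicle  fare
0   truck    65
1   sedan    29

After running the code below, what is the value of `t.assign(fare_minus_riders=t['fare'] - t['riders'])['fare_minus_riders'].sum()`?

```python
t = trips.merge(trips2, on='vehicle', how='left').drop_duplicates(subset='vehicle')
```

merge on 'vehicle' (how='left') → 8 rows:
   riders vehicle  fare
0       3   truck  65.0
1       2     van   NaN
2       2     suv   NaN
3       6   sedan  29.0
4       3   sedan  29.0
5       5     van   NaN
6       3   truck  65.0
7       5     van   NaN
drop duplicate vehicle (keep=first):
   riders vehicle  fare
0       3   truck  65.0
1       2     van   NaN
2       2     suv   NaN
3       6   sedan  29.0
add column fare_minus_riders = t['fare'] - t['riders']:
   riders vehicle  fare  fare_minus_riders
0       3   truck  65.0               62.0
1       2     van   NaN                NaN
2       2     suv   NaN                NaN
3       6   sedan  29.0               23.0

85.0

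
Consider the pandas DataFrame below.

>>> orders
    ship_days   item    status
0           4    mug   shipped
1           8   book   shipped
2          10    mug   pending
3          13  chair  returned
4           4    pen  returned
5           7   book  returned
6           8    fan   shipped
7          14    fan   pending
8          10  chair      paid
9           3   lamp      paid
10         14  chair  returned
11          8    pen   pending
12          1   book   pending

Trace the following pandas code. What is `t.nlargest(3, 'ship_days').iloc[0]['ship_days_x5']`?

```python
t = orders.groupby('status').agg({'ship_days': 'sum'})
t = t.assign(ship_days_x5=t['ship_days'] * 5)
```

group by status, sum of ship_days:
          ship_days
status             
paid             13
pending          33
returned         38
shipped          20
add column ship_days_x5 = t['ship_days'] * 5:
          ship_days  ship_days_x5
status                           
paid             13            65
pending          33           165
returned         38           190
shipped          20           100
take 3 rows with largest ship_days:
          ship_days  ship_days_x5
status                           
returned         38           190
pending          33           165
shipped          20           100
Then the value at position 0, column 'ship_days_x5': 190

190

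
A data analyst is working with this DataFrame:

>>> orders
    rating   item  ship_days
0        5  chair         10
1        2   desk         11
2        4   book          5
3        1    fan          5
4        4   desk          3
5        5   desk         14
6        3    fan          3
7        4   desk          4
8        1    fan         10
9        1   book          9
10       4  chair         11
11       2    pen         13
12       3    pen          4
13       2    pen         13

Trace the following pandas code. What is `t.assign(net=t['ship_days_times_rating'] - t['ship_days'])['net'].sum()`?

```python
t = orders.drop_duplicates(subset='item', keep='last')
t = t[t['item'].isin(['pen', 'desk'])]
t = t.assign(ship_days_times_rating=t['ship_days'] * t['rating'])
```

25

drop duplicate item (keep=last):
    rating   item  ship_days
7        4   desk          4
8        1    fan         10
9        1   book          9
10       4  chair         11
13       2    pen         13
filter rows where item in ['pen', 'desk']:
    rating  item  ship_days
7        4  desk          4
13       2   pen         13
add column ship_days_times_rating = t['ship_days'] * t['rating']:
    rating  item  ship_days  ship_days_times_rating
7        4  desk          4                      16
13       2   pen         13                      26
add column net = t['ship_days_times_rating'] - t['ship_days']:
    rating  item  ship_days  ship_days_times_rating  net
7        4  desk          4                      16   12
13       2   pen         13                      26   13
Reading off the sum of column 'net', we get 25.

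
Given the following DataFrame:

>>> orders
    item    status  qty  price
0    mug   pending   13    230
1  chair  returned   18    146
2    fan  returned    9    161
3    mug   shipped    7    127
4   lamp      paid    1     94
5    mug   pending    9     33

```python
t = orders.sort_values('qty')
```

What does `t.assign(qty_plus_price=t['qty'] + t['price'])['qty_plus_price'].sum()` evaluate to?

848

sort by qty:
    item    status  qty  price
4   lamp      paid    1     94
3    mug   shipped    7    127
2    fan  returned    9    161
5    mug   pending    9     33
0    mug   pending   13    230
1  chair  returned   18    146
add column qty_plus_price = t['qty'] + t['price']:
    item    status  qty  price  qty_plus_price
4   lamp      paid    1     94              95
3    mug   shipped    7    127             134
2    fan  returned    9    161             170
5    mug   pending    9     33              42
0    mug   pending   13    230             243
1  chair  returned   18    146             164
sum of column 'qty_plus_price' → 848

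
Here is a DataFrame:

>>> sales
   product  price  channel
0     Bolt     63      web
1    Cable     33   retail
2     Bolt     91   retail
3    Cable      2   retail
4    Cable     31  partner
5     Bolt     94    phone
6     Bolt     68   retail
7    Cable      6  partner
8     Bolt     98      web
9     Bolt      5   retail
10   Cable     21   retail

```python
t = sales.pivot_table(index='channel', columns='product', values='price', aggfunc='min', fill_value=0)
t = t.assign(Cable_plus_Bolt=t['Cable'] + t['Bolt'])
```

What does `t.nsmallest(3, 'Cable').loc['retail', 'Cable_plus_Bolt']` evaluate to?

7

pivot: rows=channel, cols=product, min(price):
product  Bolt  Cable
channel             
partner     0      6
phone      94      0
retail      5      2
web        63      0
add column Cable_plus_Bolt = t['Cable'] + t['Bolt']:
product  Bolt  Cable  Cable_plus_Bolt
channel                              
partner     0      6                6
phone      94      0               94
retail      5      2                7
web        63      0               63
take 3 rows with smallest Cable:
product  Bolt  Cable  Cable_plus_Bolt
channel                              
phone      94      0               94
web        63      0               63
retail      5      2                7
Then the value at row 'retail', column 'Cable_plus_Bolt': 7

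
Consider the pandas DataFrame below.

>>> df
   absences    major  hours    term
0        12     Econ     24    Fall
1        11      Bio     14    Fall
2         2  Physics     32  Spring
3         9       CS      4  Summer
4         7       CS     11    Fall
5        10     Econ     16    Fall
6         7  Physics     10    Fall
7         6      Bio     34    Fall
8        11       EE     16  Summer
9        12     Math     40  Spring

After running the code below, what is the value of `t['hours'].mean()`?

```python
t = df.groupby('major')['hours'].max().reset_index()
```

26.1666666667

group by major, max of hours:
major
Bio        34
CS         11
EE         16
Econ       24
Math       40
Physics    32
Name: hours, dtype: int64
reset_index():
     major  hours
0      Bio     34
1       CS     11
2       EE     16
3     Econ     24
4     Math     40
5  Physics     32
Hence 26.1666666667.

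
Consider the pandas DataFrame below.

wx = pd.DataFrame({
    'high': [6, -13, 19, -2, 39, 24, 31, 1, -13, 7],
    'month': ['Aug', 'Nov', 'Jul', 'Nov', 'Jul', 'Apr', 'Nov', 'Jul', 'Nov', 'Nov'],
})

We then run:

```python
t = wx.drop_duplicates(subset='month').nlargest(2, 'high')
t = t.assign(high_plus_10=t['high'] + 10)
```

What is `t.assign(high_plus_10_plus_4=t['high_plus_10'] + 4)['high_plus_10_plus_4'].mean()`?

drop duplicate month (keep=first):
   high month
0     6   Aug
1   -13   Nov
2    19   Jul
5    24   Apr
take 2 rows with largest high:
   high month
5    24   Apr
2    19   Jul
add column high_plus_10 = t['high'] + 10:
   high month  high_plus_10
5    24   Apr            34
2    19   Jul            29
add column high_plus_10_plus_4 = t['high_plus_10'] + 4:
   high month  high_plus_10  high_plus_10_plus_4
5    24   Apr            34                   38
2    19   Jul            29                   33

35.5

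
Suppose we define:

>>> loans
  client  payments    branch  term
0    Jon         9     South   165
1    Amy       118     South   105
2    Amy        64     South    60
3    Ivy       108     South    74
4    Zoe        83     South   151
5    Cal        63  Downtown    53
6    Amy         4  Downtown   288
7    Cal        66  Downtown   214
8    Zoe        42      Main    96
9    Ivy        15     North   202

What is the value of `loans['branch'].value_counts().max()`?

5

value_counts of branch:
branch
South       5
Downtown    3
Main        1
North       1
Name: count, dtype: int64
max of the resulting series → 5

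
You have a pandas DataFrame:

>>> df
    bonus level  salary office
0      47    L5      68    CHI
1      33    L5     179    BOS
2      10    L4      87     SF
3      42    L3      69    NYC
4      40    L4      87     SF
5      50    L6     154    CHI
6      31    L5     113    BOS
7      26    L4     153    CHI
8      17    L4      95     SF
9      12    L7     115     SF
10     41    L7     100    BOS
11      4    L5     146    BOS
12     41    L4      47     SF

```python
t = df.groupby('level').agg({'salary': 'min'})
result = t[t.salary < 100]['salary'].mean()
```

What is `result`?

group by level, min of salary:
       salary
level        
L3         69
L4         47
L5         68
L6        154
L7        100
filter rows where salary < 100:
       salary
level        
L3         69
L4         47
L5         68
Finally, mean of column 'salary' = 61.3333333333.

61.3333333333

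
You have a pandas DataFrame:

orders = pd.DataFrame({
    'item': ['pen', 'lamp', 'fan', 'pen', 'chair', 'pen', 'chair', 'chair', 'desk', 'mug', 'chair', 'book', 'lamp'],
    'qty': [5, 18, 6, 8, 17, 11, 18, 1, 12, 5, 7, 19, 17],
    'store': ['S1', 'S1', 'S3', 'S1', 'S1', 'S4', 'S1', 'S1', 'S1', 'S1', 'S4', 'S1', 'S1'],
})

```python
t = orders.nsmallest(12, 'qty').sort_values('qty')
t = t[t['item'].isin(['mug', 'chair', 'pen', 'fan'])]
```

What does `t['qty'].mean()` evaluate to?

8.66666666667

take 12 rows with smallest qty:
     item  qty store
7   chair    1    S1
0     pen    5    S1
9     mug    5    S1
2     fan    6    S3
10  chair    7    S4
3     pen    8    S1
5     pen   11    S4
8    desk   12    S1
4   chair   17    S1
12   lamp   17    S1
1    lamp   18    S1
6   chair   18    S1
sort by qty:
     item  qty store
7   chair    1    S1
0     pen    5    S1
9     mug    5    S1
2     fan    6    S3
10  chair    7    S4
3     pen    8    S1
5     pen   11    S4
8    desk   12    S1
4   chair   17    S1
12   lamp   17    S1
1    lamp   18    S1
6   chair   18    S1
filter rows where item in ['mug', 'chair', 'pen', 'fan']:
     item  qty store
7   chair    1    S1
0     pen    5    S1
9     mug    5    S1
2     fan    6    S3
10  chair    7    S4
3     pen    8    S1
5     pen   11    S4
4   chair   17    S1
6   chair   18    S1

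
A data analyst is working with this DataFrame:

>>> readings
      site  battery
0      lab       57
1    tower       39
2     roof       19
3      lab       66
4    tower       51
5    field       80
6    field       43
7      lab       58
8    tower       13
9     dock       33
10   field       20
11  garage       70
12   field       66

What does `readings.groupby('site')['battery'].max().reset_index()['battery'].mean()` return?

group by site, max of battery:
site
dock      33
field     80
garage    70
lab       66
roof      19
tower     51
Name: battery, dtype: int64
reset_index():
     site  battery
0    dock       33
1   field       80
2  garage       70
3     lab       66
4    roof       19
5   tower       51
The mean of column 'battery' is 53.1666666667.

53.1666666667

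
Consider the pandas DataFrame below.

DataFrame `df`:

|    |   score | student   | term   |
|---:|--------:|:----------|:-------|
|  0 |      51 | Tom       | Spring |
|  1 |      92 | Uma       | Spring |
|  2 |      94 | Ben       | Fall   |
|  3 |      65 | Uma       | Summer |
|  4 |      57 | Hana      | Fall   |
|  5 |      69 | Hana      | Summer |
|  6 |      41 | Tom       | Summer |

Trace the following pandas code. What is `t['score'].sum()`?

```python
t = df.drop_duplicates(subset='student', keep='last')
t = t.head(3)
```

228

drop duplicate student (keep=last):
   score student    term
2     94     Ben    Fall
3     65     Uma  Summer
5     69    Hana  Summer
6     41     Tom  Summer
take first 3 rows:
   score student    term
2     94     Ben    Fall
3     65     Uma  Summer
5     69    Hana  Summer
Then the sum of column 'score': 228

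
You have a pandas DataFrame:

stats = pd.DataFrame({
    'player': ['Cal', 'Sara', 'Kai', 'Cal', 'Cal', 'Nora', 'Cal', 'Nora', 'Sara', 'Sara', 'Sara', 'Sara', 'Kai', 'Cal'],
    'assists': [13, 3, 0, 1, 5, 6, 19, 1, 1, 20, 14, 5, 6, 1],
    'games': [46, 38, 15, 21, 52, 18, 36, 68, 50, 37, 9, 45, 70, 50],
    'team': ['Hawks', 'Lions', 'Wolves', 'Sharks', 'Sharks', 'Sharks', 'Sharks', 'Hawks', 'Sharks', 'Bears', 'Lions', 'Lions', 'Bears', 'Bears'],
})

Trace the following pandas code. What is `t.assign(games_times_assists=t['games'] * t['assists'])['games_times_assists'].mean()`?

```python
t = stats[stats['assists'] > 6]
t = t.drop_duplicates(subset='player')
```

669.0

filter rows where assists > 6:
   player  assists  games    team
0     Cal       13     46   Hawks
6     Cal       19     36  Sharks
9    Sara       20     37   Bears
10   Sara       14      9   Lions
drop duplicate player (keep=first):
  player  assists  games   team
0    Cal       13     46  Hawks
9   Sara       20     37  Bears
add column games_times_assists = t['games'] * t['assists']:
  player  assists  games   team  games_times_assists
0    Cal       13     46  Hawks                  598
9   Sara       20     37  Bears                  740
mean of column 'games_times_assists' → 669.0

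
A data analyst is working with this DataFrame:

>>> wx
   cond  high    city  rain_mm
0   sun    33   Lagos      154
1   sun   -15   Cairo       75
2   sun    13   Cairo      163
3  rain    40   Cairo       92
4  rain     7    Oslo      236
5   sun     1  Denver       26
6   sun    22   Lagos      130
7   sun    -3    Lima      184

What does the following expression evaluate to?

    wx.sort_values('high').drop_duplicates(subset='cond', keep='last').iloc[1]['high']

40

sort by high:
   cond  high    city  rain_mm
1   sun   -15   Cairo       75
7   sun    -3    Lima      184
5   sun     1  Denver       26
4  rain     7    Oslo      236
2   sun    13   Cairo      163
6   sun    22   Lagos      130
0   sun    33   Lagos      154
3  rain    40   Cairo       92
drop duplicate cond (keep=last):
   cond  high   city  rain_mm
0   sun    33  Lagos      154
3  rain    40  Cairo       92
Then the value at position 1, column 'high': 40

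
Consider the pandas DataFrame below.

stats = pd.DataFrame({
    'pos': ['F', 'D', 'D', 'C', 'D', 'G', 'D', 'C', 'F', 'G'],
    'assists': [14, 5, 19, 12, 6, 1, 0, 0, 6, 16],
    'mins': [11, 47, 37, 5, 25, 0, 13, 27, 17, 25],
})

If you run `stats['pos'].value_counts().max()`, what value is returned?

value_counts of pos:
pos
D    4
F    2
C    2
G    2
Name: count, dtype: int64
Then the max of the resulting series: 4

4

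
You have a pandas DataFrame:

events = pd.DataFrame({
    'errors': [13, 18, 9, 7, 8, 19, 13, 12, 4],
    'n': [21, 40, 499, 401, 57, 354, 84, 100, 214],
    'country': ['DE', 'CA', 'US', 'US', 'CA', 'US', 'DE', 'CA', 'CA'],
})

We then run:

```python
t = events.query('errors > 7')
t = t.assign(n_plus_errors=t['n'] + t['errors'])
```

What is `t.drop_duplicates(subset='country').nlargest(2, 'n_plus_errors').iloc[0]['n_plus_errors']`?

508

filter rows where errors > 7:
   errors    n country
0      13   21      DE
1      18   40      CA
2       9  499      US
4       8   57      CA
5      19  354      US
6      13   84      DE
7      12  100      CA
add column n_plus_errors = t['n'] + t['errors']:
   errors    n country  n_plus_errors
0      13   21      DE             34
1      18   40      CA             58
2       9  499      US            508
4       8   57      CA             65
5      19  354      US            373
6      13   84      DE             97
7      12  100      CA            112
drop duplicate country (keep=first):
   errors    n country  n_plus_errors
0      13   21      DE             34
1      18   40      CA             58
2       9  499      US            508
take 2 rows with largest n_plus_errors:
   errors    n country  n_plus_errors
2       9  499      US            508
1      18   40      CA             58
So iloc[0]['n_plus_errors'] = 508.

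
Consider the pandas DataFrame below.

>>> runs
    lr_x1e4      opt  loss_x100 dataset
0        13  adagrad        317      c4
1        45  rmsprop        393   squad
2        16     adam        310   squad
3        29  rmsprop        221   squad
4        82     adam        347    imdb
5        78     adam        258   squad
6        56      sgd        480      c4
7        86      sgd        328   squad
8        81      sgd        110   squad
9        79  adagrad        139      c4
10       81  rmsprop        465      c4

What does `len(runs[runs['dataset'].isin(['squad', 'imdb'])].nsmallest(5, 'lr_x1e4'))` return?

filter rows where dataset in ['squad', 'imdb']:
   lr_x1e4      opt  loss_x100 dataset
1       45  rmsprop        393   squad
2       16     adam        310   squad
3       29  rmsprop        221   squad
4       82     adam        347    imdb
5       78     adam        258   squad
7       86      sgd        328   squad
8       81      sgd        110   squad
take 5 rows with smallest lr_x1e4:
   lr_x1e4      opt  loss_x100 dataset
2       16     adam        310   squad
3       29  rmsprop        221   squad
1       45  rmsprop        393   squad
5       78     adam        258   squad
8       81      sgd        110   squad

5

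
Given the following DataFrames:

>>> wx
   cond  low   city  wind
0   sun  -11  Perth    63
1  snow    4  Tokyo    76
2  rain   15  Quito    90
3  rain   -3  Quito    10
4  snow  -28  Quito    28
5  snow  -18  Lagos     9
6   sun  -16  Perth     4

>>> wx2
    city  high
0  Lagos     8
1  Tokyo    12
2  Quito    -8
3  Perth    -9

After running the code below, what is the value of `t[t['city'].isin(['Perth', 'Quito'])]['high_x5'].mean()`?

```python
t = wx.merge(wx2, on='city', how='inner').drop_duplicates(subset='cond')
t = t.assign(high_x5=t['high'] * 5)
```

-42.5

merge on 'city' (how='inner') → 7 rows:
   cond  low   city  wind  high
0   sun  -11  Perth    63    -9
1  snow    4  Tokyo    76    12
2  rain   15  Quito    90    -8
3  rain   -3  Quito    10    -8
4  snow  -28  Quito    28    -8
5  snow  -18  Lagos     9     8
6   sun  -16  Perth     4    -9
drop duplicate cond (keep=first):
   cond  low   city  wind  high
0   sun  -11  Perth    63    -9
1  snow    4  Tokyo    76    12
2  rain   15  Quito    90    -8
add column high_x5 = t['high'] * 5:
   cond  low   city  wind  high  high_x5
0   sun  -11  Perth    63    -9      -45
1  snow    4  Tokyo    76    12       60
2  rain   15  Quito    90    -8      -40
filter rows where city in ['Perth', 'Quito']:
   cond  low   city  wind  high  high_x5
0   sun  -11  Perth    63    -9      -45
2  rain   15  Quito    90    -8      -40
Then the mean of column 'high_x5': -42.5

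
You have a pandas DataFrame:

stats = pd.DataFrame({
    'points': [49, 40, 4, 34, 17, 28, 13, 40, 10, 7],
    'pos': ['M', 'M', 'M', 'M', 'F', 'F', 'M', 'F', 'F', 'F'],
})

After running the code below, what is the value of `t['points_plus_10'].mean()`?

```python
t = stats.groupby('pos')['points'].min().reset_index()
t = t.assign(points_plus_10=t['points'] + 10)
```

group by pos, min of points:
pos
F    7
M    4
Name: points, dtype: int64
reset_index():
  pos  points
0   F       7
1   M       4
add column points_plus_10 = t['points'] + 10:
  pos  points  points_plus_10
0   F       7              17
1   M       4              14
So mean() = 15.5.

15.5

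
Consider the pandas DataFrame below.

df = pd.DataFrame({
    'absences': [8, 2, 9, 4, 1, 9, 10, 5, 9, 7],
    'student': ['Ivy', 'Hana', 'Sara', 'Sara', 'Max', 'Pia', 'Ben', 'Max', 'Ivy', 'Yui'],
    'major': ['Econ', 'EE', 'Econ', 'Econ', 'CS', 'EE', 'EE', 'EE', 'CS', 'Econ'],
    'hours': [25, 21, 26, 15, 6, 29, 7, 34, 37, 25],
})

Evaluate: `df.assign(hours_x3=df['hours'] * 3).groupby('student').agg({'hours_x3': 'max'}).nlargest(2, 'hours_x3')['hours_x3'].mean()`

106.5

add column hours_x3 = df['hours'] * 3:
   absences student major  hours  hours_x3
0         8     Ivy  Econ     25        75
1         2    Hana    EE     21        63
2         9    Sara  Econ     26        78
3         4    Sara  Econ     15        45
4         1     Max    CS      6        18
5         9     Pia    EE     29        87
6        10     Ben    EE      7        21
7         5     Max    EE     34       102
8         9     Ivy    CS     37       111
9         7     Yui  Econ     25        75
group by student, max of hours_x3:
         hours_x3
student          
Ben            21
Hana           63
Ivy           111
Max           102
Pia            87
Sara           78
Yui            75
take 2 rows with largest hours_x3:
         hours_x3
student          
Ivy           111
Max           102
Finally, mean of column 'hours_x3' = 106.5.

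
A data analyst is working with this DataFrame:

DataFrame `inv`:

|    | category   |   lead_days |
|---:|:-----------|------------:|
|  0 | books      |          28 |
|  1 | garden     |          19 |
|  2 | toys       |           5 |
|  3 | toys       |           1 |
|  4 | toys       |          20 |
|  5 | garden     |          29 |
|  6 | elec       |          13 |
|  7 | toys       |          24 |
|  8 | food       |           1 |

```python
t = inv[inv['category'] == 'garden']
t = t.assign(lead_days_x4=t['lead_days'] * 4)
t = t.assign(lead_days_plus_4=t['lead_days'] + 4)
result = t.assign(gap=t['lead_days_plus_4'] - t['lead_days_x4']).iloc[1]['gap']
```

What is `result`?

filter rows where category == 'garden':
  category  lead_days
1   garden         19
5   garden         29
add column lead_days_x4 = t['lead_days'] * 4:
  category  lead_days  lead_days_x4
1   garden         19            76
5   garden         29           116
add column lead_days_plus_4 = t['lead_days'] + 4:
  category  lead_days  lead_days_x4  lead_days_plus_4
1   garden         19            76                23
5   garden         29           116                33
add column gap = t['lead_days_plus_4'] - t['lead_days_x4']:
  category  lead_days  lead_days_x4  lead_days_plus_4  gap
1   garden         19            76                23  -53
5   garden         29           116                33  -83
value at position 1, column 'gap' → -83

-83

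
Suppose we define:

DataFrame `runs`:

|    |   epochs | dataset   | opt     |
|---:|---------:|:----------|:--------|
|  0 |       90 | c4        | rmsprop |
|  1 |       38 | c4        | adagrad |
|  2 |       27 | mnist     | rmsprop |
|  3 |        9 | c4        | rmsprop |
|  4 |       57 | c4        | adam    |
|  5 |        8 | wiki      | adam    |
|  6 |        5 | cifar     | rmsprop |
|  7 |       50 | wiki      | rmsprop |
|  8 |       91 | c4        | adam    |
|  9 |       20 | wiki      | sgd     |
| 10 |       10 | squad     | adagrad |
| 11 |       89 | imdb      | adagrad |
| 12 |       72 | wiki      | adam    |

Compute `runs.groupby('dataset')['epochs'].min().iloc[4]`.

group by dataset, min of epochs:
dataset
c4        9
cifar     5
imdb     89
mnist    27
squad    10
wiki      8
Name: epochs, dtype: int64
Finally, value at position 4 = 10.

10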